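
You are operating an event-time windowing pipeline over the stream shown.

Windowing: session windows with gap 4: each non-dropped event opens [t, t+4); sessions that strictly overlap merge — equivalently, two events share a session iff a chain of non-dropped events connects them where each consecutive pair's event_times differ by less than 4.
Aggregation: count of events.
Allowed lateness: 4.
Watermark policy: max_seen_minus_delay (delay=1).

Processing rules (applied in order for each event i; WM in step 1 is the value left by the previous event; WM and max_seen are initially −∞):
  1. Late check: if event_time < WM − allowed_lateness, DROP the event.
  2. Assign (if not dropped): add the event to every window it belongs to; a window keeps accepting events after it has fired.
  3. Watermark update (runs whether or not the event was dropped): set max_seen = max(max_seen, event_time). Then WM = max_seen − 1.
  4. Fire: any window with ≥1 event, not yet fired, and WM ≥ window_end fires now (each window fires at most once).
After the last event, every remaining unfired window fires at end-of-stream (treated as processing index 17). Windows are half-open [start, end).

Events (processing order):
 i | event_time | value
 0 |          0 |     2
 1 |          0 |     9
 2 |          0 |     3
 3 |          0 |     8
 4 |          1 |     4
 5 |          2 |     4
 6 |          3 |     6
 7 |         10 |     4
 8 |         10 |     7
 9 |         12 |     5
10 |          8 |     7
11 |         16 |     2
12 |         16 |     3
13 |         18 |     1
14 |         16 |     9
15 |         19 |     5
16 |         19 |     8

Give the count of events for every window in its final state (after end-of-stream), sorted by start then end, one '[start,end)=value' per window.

[0,7)=7 [8,16)=4 [16,23)=6

i=0 t=0 v=2: → [0,4); WM=-1
i=1 t=0 v=9: → [0,4); WM=-1
i=2 t=0 v=3: → [0,4); WM=-1
i=3 t=0 v=8: → [0,4); WM=-1
i=4 t=1 v=4: → [0,5); WM=0
i=5 t=2 v=4: → [0,6); WM=1
i=6 t=3 v=6: → [0,7); WM=2
i=7 t=10 v=4: → [10,14); WM=9
i=8 t=10 v=7: → [10,14); WM=9
i=9 t=12 v=5: → [10,16); WM=11
i=10 t=8 v=7: → [8,16); WM=11
i=11 t=16 v=2: → [16,20); WM=15
i=12 t=16 v=3: → [16,20); WM=15
i=13 t=18 v=1: → [16,22); WM=17
i=14 t=16 v=9: → [16,22); WM=17
i=15 t=19 v=5: → [16,23); WM=18
i=16 t=19 v=8: → [16,23); WM=18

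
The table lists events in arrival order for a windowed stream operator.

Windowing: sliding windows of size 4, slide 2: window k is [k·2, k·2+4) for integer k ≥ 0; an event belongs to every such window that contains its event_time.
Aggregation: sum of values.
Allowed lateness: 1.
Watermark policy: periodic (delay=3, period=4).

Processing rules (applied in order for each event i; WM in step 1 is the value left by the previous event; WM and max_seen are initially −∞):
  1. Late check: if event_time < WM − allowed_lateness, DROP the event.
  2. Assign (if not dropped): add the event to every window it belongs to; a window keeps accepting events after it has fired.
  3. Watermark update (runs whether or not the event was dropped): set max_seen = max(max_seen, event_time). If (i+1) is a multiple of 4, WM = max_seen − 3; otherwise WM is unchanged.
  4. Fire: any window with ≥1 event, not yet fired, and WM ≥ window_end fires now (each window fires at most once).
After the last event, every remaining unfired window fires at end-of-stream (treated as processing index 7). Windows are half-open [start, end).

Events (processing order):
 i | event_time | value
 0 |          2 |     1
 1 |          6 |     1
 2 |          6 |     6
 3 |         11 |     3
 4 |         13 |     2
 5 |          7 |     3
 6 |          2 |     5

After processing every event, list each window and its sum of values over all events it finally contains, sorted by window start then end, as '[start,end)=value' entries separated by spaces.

[0,4)=1 [2,6)=1 [4,8)=10 [6,10)=10 [8,12)=3 [10,14)=5 [12,16)=2

i=0 t=2 v=1: → [2,6),[0,4); WM=−∞
i=1 t=6 v=1: → [6,10),[4,8); WM=−∞
i=2 t=6 v=6: → [6,10),[4,8); WM=−∞
i=3 t=11 v=3: → [10,14),[8,12); WM=8; [0,4) fires=1 [2,6) fires=1 [4,8) fires=7
i=4 t=13 v=2: → [12,16),[10,14); WM=8
i=5 t=7 v=3: → [6,10),[4,8); WM=8
i=6 t=2 v=5: DROP (t<8-1); WM=8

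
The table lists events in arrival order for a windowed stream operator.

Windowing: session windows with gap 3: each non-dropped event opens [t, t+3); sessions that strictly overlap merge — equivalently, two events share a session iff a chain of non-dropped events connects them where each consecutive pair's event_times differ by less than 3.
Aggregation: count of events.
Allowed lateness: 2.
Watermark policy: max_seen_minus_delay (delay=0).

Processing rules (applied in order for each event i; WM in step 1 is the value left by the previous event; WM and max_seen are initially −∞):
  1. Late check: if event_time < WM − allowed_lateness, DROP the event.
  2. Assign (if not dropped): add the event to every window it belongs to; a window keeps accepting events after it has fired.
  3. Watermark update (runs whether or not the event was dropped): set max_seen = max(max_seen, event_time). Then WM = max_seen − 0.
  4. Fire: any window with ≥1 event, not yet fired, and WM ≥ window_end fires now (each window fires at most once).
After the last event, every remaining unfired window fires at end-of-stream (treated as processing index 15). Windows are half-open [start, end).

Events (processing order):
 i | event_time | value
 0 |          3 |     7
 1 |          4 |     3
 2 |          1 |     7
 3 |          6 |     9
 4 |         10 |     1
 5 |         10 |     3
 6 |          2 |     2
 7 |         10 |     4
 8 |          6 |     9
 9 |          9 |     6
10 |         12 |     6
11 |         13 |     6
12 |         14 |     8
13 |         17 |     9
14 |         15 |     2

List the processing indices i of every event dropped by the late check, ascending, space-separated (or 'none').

2 6 8

i=0 t=3 v=7: → [3,6); WM=3
i=1 t=4 v=3: → [3,7); WM=4
i=2 t=1 v=7: DROP (t<4-2); WM=4
i=3 t=6 v=9: → [3,9); WM=6
i=4 t=10 v=1: → [10,13); WM=10
i=5 t=10 v=3: → [10,13); WM=10
i=6 t=2 v=2: DROP (t<10-2); WM=10
i=7 t=10 v=4: → [10,13); WM=10
i=8 t=6 v=9: DROP (t<10-2); WM=10
i=9 t=9 v=6: → [9,13); WM=10
i=10 t=12 v=6: → [9,15); WM=12
i=11 t=13 v=6: → [9,16); WM=13
i=12 t=14 v=8: → [9,17); WM=14
i=13 t=17 v=9: → [17,20); WM=17
i=14 t=15 v=2: → [9,20); WM=17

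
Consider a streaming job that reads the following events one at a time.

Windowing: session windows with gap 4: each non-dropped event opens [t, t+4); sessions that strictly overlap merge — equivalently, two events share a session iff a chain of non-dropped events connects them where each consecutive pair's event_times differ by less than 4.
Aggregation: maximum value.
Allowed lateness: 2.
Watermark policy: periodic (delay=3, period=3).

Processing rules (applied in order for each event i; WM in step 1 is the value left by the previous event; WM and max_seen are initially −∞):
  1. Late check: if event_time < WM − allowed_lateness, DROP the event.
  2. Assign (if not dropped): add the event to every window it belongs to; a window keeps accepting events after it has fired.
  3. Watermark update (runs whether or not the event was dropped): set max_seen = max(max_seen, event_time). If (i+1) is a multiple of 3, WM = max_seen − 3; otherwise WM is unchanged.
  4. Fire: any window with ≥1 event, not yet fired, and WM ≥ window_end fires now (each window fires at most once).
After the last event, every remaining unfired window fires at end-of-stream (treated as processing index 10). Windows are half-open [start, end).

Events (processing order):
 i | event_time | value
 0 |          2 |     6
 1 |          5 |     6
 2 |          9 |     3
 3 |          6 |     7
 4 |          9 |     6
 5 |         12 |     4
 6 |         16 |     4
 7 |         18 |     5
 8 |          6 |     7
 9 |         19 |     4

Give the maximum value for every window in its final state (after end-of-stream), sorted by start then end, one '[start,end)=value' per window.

i=0 t=2 v=6: → [2,6); WM=−∞
i=1 t=5 v=6: → [2,9); WM=−∞
i=2 t=9 v=3: → [9,13); WM=6
i=3 t=6 v=7: → [2,13); WM=6
i=4 t=9 v=6: → [2,13); WM=6
i=5 t=12 v=4: → [2,16); WM=9
i=6 t=16 v=4: → [16,20); WM=9
i=7 t=18 v=5: → [16,22); WM=9
i=8 t=6 v=7: DROP (t<9-2); WM=15
i=9 t=19 v=4: → [16,23); WM=15

[2,16)=7 [16,23)=5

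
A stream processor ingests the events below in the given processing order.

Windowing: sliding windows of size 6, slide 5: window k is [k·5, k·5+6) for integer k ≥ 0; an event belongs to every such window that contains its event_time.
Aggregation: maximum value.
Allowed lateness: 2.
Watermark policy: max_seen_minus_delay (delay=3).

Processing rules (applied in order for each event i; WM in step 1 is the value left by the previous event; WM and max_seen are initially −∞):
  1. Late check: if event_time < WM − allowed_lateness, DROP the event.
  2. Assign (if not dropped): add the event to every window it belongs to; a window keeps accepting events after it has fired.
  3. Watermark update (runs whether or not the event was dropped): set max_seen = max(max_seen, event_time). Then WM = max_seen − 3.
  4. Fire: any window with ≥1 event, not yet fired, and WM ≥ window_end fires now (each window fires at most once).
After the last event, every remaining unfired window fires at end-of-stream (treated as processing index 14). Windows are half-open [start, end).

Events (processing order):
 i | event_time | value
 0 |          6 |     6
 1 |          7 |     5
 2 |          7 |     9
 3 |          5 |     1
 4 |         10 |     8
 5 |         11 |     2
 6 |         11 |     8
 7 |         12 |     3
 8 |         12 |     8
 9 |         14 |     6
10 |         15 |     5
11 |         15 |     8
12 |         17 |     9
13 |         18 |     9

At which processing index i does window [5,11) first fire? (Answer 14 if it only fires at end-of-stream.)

9

i=0 t=6 v=6: → [5,11); WM=3
i=1 t=7 v=5: → [5,11); WM=4
i=2 t=7 v=9: → [5,11); WM=4
i=3 t=5 v=1: → [5,11),[0,6); WM=4
i=4 t=10 v=8: → [10,16),[5,11); WM=7; [0,6) fires=1
i=5 t=11 v=2: → [10,16); WM=8
i=6 t=11 v=8: → [10,16); WM=8
i=7 t=12 v=3: → [10,16); WM=9
i=8 t=12 v=8: → [10,16); WM=9
i=9 t=14 v=6: → [10,16); WM=11; [5,11) fires=9
i=10 t=15 v=5: → [15,21),[10,16); WM=12
i=11 t=15 v=8: → [15,21),[10,16); WM=12
i=12 t=17 v=9: → [15,21); WM=14
i=13 t=18 v=9: → [15,21); WM=15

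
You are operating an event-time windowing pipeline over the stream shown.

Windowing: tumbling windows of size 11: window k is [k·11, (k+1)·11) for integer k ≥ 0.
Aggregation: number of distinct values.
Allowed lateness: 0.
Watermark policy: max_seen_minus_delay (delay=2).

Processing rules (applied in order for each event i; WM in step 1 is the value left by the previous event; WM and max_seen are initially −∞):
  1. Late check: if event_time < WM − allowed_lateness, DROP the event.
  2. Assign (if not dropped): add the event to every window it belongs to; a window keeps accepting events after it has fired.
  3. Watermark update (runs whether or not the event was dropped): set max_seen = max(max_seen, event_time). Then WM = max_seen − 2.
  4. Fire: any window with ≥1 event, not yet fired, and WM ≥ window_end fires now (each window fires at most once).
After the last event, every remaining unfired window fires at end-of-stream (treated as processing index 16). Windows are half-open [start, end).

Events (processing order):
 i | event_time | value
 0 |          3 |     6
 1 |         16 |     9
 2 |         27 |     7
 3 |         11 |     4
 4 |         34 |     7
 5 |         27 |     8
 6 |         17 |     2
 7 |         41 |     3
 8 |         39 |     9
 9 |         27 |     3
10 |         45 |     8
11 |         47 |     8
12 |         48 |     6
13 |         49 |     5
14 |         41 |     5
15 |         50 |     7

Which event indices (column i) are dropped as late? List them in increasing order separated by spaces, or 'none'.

i=0 t=3 v=6: → [0,11); WM=1
i=1 t=16 v=9: → [11,22); WM=14; [0,11) fires=1
i=2 t=27 v=7: → [22,33); WM=25; [11,22) fires=1
i=3 t=11 v=4: DROP (t<25-0); WM=25
i=4 t=34 v=7: → [33,44); WM=32
i=5 t=27 v=8: DROP (t<32-0); WM=32
i=6 t=17 v=2: DROP (t<32-0); WM=32
i=7 t=41 v=3: → [33,44); WM=39; [22,33) fires=1
i=8 t=39 v=9: → [33,44); WM=39
i=9 t=27 v=3: DROP (t<39-0); WM=39
i=10 t=45 v=8: → [44,55); WM=43
i=11 t=47 v=8: → [44,55); WM=45; [33,44) fires=3
i=12 t=48 v=6: → [44,55); WM=46
i=13 t=49 v=5: → [44,55); WM=47
i=14 t=41 v=5: DROP (t<47-0); WM=47
i=15 t=50 v=7: → [44,55); WM=48

3 5 6 9 14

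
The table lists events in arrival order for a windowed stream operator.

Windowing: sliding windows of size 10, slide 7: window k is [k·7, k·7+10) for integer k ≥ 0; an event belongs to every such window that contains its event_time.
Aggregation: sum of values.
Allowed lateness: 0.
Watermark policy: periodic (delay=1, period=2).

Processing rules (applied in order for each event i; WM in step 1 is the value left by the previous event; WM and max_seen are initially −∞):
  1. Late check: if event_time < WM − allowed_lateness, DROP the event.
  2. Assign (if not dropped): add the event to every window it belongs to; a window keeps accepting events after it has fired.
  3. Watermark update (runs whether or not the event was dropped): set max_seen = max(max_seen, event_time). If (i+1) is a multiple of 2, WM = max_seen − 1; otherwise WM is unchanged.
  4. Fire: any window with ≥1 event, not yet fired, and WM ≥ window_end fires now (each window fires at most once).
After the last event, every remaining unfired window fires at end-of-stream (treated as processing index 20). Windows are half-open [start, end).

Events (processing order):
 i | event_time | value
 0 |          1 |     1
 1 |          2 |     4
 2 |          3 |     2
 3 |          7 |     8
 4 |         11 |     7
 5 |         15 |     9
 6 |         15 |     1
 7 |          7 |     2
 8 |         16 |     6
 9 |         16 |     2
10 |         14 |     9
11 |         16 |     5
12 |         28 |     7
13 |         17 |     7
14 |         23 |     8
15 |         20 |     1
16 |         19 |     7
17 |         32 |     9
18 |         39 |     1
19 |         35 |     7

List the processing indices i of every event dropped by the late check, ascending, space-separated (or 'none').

i=0 t=1 v=1: → [0,10); WM=−∞
i=1 t=2 v=4: → [0,10); WM=1
i=2 t=3 v=2: → [0,10); WM=1
i=3 t=7 v=8: → [7,17),[0,10); WM=6
i=4 t=11 v=7: → [7,17); WM=6
i=5 t=15 v=9: → [14,24),[7,17); WM=14; [0,10) fires=15
i=6 t=15 v=1: → [14,24),[7,17); WM=14
i=7 t=7 v=2: DROP (t<14-0); WM=14
i=8 t=16 v=6: → [14,24),[7,17); WM=14
i=9 t=16 v=2: → [14,24),[7,17); WM=15
i=10 t=14 v=9: DROP (t<15-0); WM=15
i=11 t=16 v=5: → [14,24),[7,17); WM=15
i=12 t=28 v=7: → [28,38),[21,31); WM=15
i=13 t=17 v=7: → [14,24); WM=27; [7,17) fires=38 [14,24) fires=30
i=14 t=23 v=8: DROP (t<27-0); WM=27
i=15 t=20 v=1: DROP (t<27-0); WM=27
i=16 t=19 v=7: DROP (t<27-0); WM=27
i=17 t=32 v=9: → [28,38); WM=31; [21,31) fires=7
i=18 t=39 v=1: → [35,45); WM=31
i=19 t=35 v=7: → [35,45),[28,38); WM=38; [28,38) fires=23

7 10 14 15 16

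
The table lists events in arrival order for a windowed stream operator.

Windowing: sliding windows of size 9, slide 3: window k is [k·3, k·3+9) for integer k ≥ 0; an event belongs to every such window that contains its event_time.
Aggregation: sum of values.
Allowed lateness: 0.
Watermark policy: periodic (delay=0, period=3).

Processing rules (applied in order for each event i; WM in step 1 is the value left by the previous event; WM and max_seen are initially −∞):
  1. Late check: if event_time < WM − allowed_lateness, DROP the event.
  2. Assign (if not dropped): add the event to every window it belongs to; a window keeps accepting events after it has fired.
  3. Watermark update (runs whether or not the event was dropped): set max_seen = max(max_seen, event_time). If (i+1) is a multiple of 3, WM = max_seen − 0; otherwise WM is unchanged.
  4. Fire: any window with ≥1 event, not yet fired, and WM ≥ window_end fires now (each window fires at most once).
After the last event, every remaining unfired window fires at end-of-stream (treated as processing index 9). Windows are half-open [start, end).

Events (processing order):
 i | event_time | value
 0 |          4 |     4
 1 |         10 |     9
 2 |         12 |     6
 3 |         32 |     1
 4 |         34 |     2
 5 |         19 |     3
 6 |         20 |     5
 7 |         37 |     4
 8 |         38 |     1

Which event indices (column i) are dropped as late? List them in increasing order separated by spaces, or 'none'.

6

i=0 t=4 v=4: → [3,12),[0,9); WM=−∞
i=1 t=10 v=9: → [9,18),[6,15),[3,12); WM=−∞
i=2 t=12 v=6: → [12,21),[9,18),[6,15); WM=12; [0,9) fires=4 [3,12) fires=13
i=3 t=32 v=1: → [30,39),[27,36),[24,33); WM=12
i=4 t=34 v=2: → [33,42),[30,39),[27,36); WM=12
i=5 t=19 v=3: → [18,27),[15,24),[12,21); WM=34; [6,15) fires=15 [9,18) fires=15 [12,21) fires=9 [15,24) fires=3 [18,27) fires=3 [24,33) fires=1
i=6 t=20 v=5: DROP (t<34-0); WM=34
i=7 t=37 v=4: → [36,45),[33,42),[30,39); WM=34
i=8 t=38 v=1: → [36,45),[33,42),[30,39); WM=38; [27,36) fires=3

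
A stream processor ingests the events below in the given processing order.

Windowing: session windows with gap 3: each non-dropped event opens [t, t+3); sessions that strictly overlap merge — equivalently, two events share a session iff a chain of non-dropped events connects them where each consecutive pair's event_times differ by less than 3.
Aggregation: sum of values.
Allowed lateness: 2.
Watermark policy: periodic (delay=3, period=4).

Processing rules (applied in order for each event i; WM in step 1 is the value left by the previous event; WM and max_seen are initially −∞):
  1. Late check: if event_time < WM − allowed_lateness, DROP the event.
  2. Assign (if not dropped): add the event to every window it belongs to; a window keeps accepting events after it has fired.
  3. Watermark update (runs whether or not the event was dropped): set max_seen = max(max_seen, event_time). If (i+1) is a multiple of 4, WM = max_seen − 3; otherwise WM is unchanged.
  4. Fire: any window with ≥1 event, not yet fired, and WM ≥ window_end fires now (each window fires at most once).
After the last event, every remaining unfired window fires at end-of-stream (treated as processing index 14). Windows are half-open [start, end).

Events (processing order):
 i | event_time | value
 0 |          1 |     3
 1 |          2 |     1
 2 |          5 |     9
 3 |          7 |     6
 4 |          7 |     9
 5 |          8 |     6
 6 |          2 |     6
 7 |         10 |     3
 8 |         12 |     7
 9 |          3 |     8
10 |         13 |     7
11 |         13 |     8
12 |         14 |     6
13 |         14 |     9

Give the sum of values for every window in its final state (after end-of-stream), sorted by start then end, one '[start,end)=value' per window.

i=0 t=1 v=3: → [1,4); WM=−∞
i=1 t=2 v=1: → [1,5); WM=−∞
i=2 t=5 v=9: → [5,8); WM=−∞
i=3 t=7 v=6: → [5,10); WM=4
i=4 t=7 v=9: → [5,10); WM=4
i=5 t=8 v=6: → [5,11); WM=4
i=6 t=2 v=6: → [1,5); WM=4
i=7 t=10 v=3: → [5,13); WM=7
i=8 t=12 v=7: → [5,15); WM=7
i=9 t=3 v=8: DROP (t<7-2); WM=7
i=10 t=13 v=7: → [5,16); WM=7
i=11 t=13 v=8: → [5,16); WM=10
i=12 t=14 v=6: → [5,17); WM=10
i=13 t=14 v=9: → [5,17); WM=10

[1,5)=10 [5,17)=70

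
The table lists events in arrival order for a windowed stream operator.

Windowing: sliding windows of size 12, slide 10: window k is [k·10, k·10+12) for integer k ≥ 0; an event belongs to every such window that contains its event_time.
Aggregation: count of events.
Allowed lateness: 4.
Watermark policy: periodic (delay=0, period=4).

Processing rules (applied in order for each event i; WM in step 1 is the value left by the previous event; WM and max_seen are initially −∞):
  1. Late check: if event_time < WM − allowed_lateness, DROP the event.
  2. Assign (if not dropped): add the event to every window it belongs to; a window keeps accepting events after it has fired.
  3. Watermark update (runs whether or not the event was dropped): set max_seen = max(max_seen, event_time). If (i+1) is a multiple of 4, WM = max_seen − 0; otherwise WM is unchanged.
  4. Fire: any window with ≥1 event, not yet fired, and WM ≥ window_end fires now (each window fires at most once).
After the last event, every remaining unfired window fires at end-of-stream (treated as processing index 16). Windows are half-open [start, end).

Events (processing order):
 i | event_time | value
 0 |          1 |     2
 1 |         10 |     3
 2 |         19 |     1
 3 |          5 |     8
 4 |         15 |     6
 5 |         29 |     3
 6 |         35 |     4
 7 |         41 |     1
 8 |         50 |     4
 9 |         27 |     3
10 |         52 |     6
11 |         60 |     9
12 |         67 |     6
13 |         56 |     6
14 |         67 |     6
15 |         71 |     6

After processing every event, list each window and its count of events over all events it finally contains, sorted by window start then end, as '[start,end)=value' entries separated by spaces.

i=0 t=1 v=2: → [0,12); WM=−∞
i=1 t=10 v=3: → [10,22),[0,12); WM=−∞
i=2 t=19 v=1: → [10,22); WM=−∞
i=3 t=5 v=8: → [0,12); WM=19; [0,12) fires=3
i=4 t=15 v=6: → [10,22); WM=19
i=5 t=29 v=3: → [20,32); WM=19
i=6 t=35 v=4: → [30,42); WM=19
i=7 t=41 v=1: → [40,52),[30,42); WM=41; [10,22) fires=3 [20,32) fires=1
i=8 t=50 v=4: → [50,62),[40,52); WM=41
i=9 t=27 v=3: DROP (t<41-4); WM=41
i=10 t=52 v=6: → [50,62); WM=41
i=11 t=60 v=9: → [60,72),[50,62); WM=60; [30,42) fires=2 [40,52) fires=2
i=12 t=67 v=6: → [60,72); WM=60
i=13 t=56 v=6: → [50,62); WM=60
i=14 t=67 v=6: → [60,72); WM=60
i=15 t=71 v=6: → [70,82),[60,72); WM=71; [50,62) fires=4

[0,12)=3 [10,22)=3 [20,32)=1 [30,42)=2 [40,52)=2 [50,62)=4 [60,72)=4 [70,82)=1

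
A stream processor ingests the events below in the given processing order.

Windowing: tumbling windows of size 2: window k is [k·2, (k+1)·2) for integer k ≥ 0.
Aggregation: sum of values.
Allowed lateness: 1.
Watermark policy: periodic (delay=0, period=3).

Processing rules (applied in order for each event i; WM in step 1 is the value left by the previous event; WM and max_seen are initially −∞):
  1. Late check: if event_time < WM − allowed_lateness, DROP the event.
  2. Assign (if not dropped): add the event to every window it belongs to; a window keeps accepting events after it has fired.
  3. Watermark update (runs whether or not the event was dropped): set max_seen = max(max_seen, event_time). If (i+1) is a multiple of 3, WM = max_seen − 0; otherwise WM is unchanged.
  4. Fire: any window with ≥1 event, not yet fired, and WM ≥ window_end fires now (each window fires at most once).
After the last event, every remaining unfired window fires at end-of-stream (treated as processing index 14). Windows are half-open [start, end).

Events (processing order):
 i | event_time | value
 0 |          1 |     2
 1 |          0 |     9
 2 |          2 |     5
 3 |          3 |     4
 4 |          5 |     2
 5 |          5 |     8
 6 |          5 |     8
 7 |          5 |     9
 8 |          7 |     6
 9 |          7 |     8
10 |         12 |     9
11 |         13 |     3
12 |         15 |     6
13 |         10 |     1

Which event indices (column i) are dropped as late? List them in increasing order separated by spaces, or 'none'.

13

i=0 t=1 v=2: → [0,2); WM=−∞
i=1 t=0 v=9: → [0,2); WM=−∞
i=2 t=2 v=5: → [2,4); WM=2; [0,2) fires=11
i=3 t=3 v=4: → [2,4); WM=2
i=4 t=5 v=2: → [4,6); WM=2
i=5 t=5 v=8: → [4,6); WM=5; [2,4) fires=9
i=6 t=5 v=8: → [4,6); WM=5
i=7 t=5 v=9: → [4,6); WM=5
i=8 t=7 v=6: → [6,8); WM=7; [4,6) fires=27
i=9 t=7 v=8: → [6,8); WM=7
i=10 t=12 v=9: → [12,14); WM=7
i=11 t=13 v=3: → [12,14); WM=13; [6,8) fires=14
i=12 t=15 v=6: → [14,16); WM=13
i=13 t=10 v=1: DROP (t<13-1); WM=13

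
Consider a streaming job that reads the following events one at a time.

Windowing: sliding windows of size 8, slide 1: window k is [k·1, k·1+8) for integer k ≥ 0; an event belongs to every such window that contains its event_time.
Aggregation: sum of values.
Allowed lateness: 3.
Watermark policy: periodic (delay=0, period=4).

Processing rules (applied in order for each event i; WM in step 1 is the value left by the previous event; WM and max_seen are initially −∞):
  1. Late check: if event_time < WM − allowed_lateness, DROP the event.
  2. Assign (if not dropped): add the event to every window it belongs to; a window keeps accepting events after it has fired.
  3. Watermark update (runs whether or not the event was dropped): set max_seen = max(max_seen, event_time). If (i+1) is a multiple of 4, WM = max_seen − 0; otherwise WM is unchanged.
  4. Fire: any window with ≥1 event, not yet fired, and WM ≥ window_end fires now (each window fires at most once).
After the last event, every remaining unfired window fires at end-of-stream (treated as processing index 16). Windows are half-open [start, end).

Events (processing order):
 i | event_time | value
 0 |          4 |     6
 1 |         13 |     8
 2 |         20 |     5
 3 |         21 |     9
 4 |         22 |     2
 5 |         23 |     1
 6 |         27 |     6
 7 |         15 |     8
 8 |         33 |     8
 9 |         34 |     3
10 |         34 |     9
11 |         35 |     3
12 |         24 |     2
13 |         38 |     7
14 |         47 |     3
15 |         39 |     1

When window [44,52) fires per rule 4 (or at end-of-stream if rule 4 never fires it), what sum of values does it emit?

i=0 t=4 v=6: → [4,12),[3,11),[2,10),[1,9),[0,8); WM=−∞
i=1 t=13 v=8: → [13,21),[12,20),[11,19),[10,18),[9,17),[8,16),[7,15),[6,14); WM=−∞
i=2 t=20 v=5: → [20,28),[19,27),[18,26),[17,25),[16,24),[15,23),[14,22),[13,21); WM=−∞
i=3 t=21 v=9: → [21,29),[20,28),[19,27),[18,26),[17,25),[16,24),[15,23),[14,22); WM=21; [0,8) fires=6 [1,9) fires=6 [2,10) fires=6 [3,11) fires=6 [4,12) fires=6 [6,14) fires=8 [7,15) fires=8 [8,16) fires=8 [9,17) fires=8 [10,18) fires=8 [11,19) fires=8 [12,20) fires=8 [13,21) fires=13
i=4 t=22 v=2: → [22,30),[21,29),[20,28),[19,27),[18,26),[17,25),[16,24),[15,23); WM=21
i=5 t=23 v=1: → [23,31),[22,30),[21,29),[20,28),[19,27),[18,26),[17,25),[16,24); WM=21
i=6 t=27 v=6: → [27,35),[26,34),[25,33),[24,32),[23,31),[22,30),[21,29),[20,28); WM=21
i=7 t=15 v=8: DROP (t<21-3); WM=27; [14,22) fires=14 [15,23) fires=16 [16,24) fires=17 [17,25) fires=17 [18,26) fires=17 [19,27) fires=17
i=8 t=33 v=8: → [33,41),[32,40),[31,39),[30,38),[29,37),[28,36),[27,35),[26,34); WM=27
i=9 t=34 v=3: → [34,42),[33,41),[32,40),[31,39),[30,38),[29,37),[28,36),[27,35); WM=27
i=10 t=34 v=9: → [34,42),[33,41),[32,40),[31,39),[30,38),[29,37),[28,36),[27,35); WM=27
i=11 t=35 v=3: → [35,43),[34,42),[33,41),[32,40),[31,39),[30,38),[29,37),[28,36); WM=35; [20,28) fires=23 [21,29) fires=18 [22,30) fires=9 [23,31) fires=7 [24,32) fires=6 [25,33) fires=6 [26,34) fires=14 [27,35) fires=26
i=12 t=24 v=2: DROP (t<35-3); WM=35
i=13 t=38 v=7: → [38,46),[37,45),[36,44),[35,43),[34,42),[33,41),[32,40),[31,39); WM=35
i=14 t=47 v=3: → [47,55),[46,54),[45,53),[44,52),[43,51),[42,50),[41,49),[40,48); WM=35
i=15 t=39 v=1: → [39,47),[38,46),[37,45),[36,44),[35,43),[34,42),[33,41),[32,40); WM=47; [28,36) fires=23 [29,37) fires=23 [30,38) fires=23 [31,39) fires=30 [32,40) fires=31 [33,41) fires=31 [34,42) fires=23 [35,43) fires=11 [36,44) fires=8 [37,45) fires=8 [38,46) fires=8 [39,47) fires=1

3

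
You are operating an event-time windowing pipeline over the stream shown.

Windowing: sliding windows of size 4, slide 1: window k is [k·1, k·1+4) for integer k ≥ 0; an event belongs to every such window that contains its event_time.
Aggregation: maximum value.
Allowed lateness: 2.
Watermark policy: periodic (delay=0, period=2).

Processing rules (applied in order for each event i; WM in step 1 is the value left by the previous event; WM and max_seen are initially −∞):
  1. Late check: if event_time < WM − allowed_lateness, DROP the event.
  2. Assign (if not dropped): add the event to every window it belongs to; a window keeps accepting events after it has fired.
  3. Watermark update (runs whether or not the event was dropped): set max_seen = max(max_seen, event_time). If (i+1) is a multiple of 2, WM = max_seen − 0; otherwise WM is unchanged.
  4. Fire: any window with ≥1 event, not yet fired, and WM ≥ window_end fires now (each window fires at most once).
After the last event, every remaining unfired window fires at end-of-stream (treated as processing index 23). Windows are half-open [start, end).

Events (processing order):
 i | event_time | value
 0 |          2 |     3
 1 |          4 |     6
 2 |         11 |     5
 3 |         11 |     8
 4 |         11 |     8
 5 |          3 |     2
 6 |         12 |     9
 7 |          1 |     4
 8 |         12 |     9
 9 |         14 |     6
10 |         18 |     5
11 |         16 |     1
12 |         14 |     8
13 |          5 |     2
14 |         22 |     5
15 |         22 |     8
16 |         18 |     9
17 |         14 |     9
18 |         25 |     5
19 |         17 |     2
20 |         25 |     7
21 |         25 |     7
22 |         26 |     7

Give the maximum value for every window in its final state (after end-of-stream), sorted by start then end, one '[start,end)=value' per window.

[0,4)=3 [1,5)=6 [2,6)=6 [3,7)=6 [4,8)=6 [8,12)=8 [9,13)=9 [10,14)=9 [11,15)=9 [12,16)=9 [13,17)=6 [14,18)=6 [15,19)=5 [16,20)=5 [17,21)=5 [18,22)=5 [19,23)=8 [20,24)=8 [21,25)=8 [22,26)=8 [23,27)=7 [24,28)=7 [25,29)=7 [26,30)=7

i=0 t=2 v=3: → [2,6),[1,5),[0,4); WM=−∞
i=1 t=4 v=6: → [4,8),[3,7),[2,6),[1,5); WM=4; [0,4) fires=3
i=2 t=11 v=5: → [11,15),[10,14),[9,13),[8,12); WM=4
i=3 t=11 v=8: → [11,15),[10,14),[9,13),[8,12); WM=11; [1,5) fires=6 [2,6) fires=6 [3,7) fires=6 [4,8) fires=6
i=4 t=11 v=8: → [11,15),[10,14),[9,13),[8,12); WM=11
i=5 t=3 v=2: DROP (t<11-2); WM=11
i=6 t=12 v=9: → [12,16),[11,15),[10,14),[9,13); WM=11
i=7 t=1 v=4: DROP (t<11-2); WM=12; [8,12) fires=8
i=8 t=12 v=9: → [12,16),[11,15),[10,14),[9,13); WM=12
i=9 t=14 v=6: → [14,18),[13,17),[12,16),[11,15); WM=14; [9,13) fires=9 [10,14) fires=9
i=10 t=18 v=5: → [18,22),[17,21),[16,20),[15,19); WM=14
i=11 t=16 v=1: → [16,20),[15,19),[14,18),[13,17); WM=18; [11,15) fires=9 [12,16) fires=9 [13,17) fires=6 [14,18) fires=6
i=12 t=14 v=8: DROP (t<18-2); WM=18
i=13 t=5 v=2: DROP (t<18-2); WM=18
i=14 t=22 v=5: → [22,26),[21,25),[20,24),[19,23); WM=18
i=15 t=22 v=8: → [22,26),[21,25),[20,24),[19,23); WM=22; [15,19) fires=5 [16,20) fires=5 [17,21) fires=5 [18,22) fires=5
i=16 t=18 v=9: DROP (t<22-2); WM=22
i=17 t=14 v=9: DROP (t<22-2); WM=22
i=18 t=25 v=5: → [25,29),[24,28),[23,27),[22,26); WM=22
i=19 t=17 v=2: DROP (t<22-2); WM=25; [19,23) fires=8 [20,24) fires=8 [21,25) fires=8
i=20 t=25 v=7: → [25,29),[24,28),[23,27),[22,26); WM=25
i=21 t=25 v=7: → [25,29),[24,28),[23,27),[22,26); WM=25
i=22 t=26 v=7: → [26,30),[25,29),[24,28),[23,27); WM=25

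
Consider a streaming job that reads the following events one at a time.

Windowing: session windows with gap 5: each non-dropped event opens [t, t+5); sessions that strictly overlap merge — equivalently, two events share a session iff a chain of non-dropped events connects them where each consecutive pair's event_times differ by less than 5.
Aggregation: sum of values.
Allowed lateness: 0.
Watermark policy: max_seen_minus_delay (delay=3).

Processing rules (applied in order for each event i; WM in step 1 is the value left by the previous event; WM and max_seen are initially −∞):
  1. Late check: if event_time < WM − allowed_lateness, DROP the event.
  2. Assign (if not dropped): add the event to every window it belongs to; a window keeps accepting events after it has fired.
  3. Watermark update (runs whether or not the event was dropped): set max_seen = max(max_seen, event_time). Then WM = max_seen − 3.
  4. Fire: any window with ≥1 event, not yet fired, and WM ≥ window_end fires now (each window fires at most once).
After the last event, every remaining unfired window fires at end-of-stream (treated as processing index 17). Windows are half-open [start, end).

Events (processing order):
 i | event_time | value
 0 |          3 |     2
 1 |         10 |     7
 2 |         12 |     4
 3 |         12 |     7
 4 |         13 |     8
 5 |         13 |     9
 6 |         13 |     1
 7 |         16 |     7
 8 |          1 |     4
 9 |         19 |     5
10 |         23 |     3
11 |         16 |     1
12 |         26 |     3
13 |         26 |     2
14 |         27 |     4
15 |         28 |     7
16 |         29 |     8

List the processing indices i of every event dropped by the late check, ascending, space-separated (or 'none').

8 11

i=0 t=3 v=2: → [3,8); WM=0
i=1 t=10 v=7: → [10,15); WM=7
i=2 t=12 v=4: → [10,17); WM=9
i=3 t=12 v=7: → [10,17); WM=9
i=4 t=13 v=8: → [10,18); WM=10
i=5 t=13 v=9: → [10,18); WM=10
i=6 t=13 v=1: → [10,18); WM=10
i=7 t=16 v=7: → [10,21); WM=13
i=8 t=1 v=4: DROP (t<13-0); WM=13
i=9 t=19 v=5: → [10,24); WM=16
i=10 t=23 v=3: → [10,28); WM=20
i=11 t=16 v=1: DROP (t<20-0); WM=20
i=12 t=26 v=3: → [10,31); WM=23
i=13 t=26 v=2: → [10,31); WM=23
i=14 t=27 v=4: → [10,32); WM=24
i=15 t=28 v=7: → [10,33); WM=25
i=16 t=29 v=8: → [10,34); WM=26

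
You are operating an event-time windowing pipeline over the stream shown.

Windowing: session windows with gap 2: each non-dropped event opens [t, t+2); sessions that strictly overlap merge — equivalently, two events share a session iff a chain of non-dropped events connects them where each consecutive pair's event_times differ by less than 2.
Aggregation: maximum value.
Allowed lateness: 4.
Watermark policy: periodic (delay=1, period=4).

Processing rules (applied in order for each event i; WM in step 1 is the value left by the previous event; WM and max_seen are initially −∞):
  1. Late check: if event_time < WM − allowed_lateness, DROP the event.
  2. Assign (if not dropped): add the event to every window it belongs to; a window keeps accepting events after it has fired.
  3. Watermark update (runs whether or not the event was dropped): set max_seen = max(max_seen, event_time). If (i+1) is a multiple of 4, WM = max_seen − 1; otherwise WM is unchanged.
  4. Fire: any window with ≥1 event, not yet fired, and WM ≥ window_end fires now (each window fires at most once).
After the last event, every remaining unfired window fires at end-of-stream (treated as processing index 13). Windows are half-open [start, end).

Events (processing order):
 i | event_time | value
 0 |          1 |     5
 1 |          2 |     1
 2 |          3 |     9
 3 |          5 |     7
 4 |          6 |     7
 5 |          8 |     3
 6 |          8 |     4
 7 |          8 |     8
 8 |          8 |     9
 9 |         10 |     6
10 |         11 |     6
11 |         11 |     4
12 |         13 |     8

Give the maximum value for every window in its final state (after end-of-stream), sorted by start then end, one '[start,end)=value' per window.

i=0 t=1 v=5: → [1,3); WM=−∞
i=1 t=2 v=1: → [1,4); WM=−∞
i=2 t=3 v=9: → [1,5); WM=−∞
i=3 t=5 v=7: → [5,7); WM=4
i=4 t=6 v=7: → [5,8); WM=4
i=5 t=8 v=3: → [8,10); WM=4
i=6 t=8 v=4: → [8,10); WM=4
i=7 t=8 v=8: → [8,10); WM=7
i=8 t=8 v=9: → [8,10); WM=7
i=9 t=10 v=6: → [10,12); WM=7
i=10 t=11 v=6: → [10,13); WM=7
i=11 t=11 v=4: → [10,13); WM=10
i=12 t=13 v=8: → [13,15); WM=10

[1,5)=9 [5,8)=7 [8,10)=9 [10,13)=6 [13,15)=8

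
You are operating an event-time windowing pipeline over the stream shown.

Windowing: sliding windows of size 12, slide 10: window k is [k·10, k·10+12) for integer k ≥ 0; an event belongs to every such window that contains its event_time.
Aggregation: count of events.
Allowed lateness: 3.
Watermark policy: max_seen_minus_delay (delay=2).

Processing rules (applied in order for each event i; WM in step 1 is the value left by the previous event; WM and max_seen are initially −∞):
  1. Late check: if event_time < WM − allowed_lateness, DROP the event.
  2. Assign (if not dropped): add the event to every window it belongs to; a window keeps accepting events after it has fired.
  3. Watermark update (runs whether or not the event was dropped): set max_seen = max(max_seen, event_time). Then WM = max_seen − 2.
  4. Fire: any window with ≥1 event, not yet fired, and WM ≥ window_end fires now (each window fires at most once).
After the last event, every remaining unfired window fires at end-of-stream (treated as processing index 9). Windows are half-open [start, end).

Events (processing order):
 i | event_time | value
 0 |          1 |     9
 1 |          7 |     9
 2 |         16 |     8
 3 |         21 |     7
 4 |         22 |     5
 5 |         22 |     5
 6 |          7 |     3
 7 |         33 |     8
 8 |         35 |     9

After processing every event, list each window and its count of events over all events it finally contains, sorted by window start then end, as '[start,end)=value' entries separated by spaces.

i=0 t=1 v=9: → [0,12); WM=-1
i=1 t=7 v=9: → [0,12); WM=5
i=2 t=16 v=8: → [10,22); WM=14; [0,12) fires=2
i=3 t=21 v=7: → [20,32),[10,22); WM=19
i=4 t=22 v=5: → [20,32); WM=20
i=5 t=22 v=5: → [20,32); WM=20
i=6 t=7 v=3: DROP (t<20-3); WM=20
i=7 t=33 v=8: → [30,42); WM=31; [10,22) fires=2
i=8 t=35 v=9: → [30,42); WM=33; [20,32) fires=3

[0,12)=2 [10,22)=2 [20,32)=3 [30,42)=2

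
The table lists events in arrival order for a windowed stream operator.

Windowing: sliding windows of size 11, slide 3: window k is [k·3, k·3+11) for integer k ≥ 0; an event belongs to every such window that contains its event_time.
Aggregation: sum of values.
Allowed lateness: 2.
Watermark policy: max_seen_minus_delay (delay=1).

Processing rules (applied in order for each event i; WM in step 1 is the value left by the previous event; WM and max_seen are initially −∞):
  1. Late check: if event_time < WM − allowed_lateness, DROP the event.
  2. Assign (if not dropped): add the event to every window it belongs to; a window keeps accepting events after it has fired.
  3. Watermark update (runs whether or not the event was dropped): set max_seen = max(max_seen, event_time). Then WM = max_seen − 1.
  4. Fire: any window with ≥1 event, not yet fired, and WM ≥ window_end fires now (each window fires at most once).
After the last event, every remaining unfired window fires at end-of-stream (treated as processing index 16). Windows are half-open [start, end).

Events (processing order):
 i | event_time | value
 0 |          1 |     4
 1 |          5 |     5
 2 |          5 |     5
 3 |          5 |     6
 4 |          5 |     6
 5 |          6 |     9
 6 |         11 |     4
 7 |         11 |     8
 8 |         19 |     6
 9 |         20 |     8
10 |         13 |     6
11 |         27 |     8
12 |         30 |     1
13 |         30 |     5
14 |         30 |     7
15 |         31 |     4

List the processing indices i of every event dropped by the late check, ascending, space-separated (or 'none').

i=0 t=1 v=4: → [0,11); WM=0
i=1 t=5 v=5: → [3,14),[0,11); WM=4
i=2 t=5 v=5: → [3,14),[0,11); WM=4
i=3 t=5 v=6: → [3,14),[0,11); WM=4
i=4 t=5 v=6: → [3,14),[0,11); WM=4
i=5 t=6 v=9: → [6,17),[3,14),[0,11); WM=5
i=6 t=11 v=4: → [9,20),[6,17),[3,14); WM=10
i=7 t=11 v=8: → [9,20),[6,17),[3,14); WM=10
i=8 t=19 v=6: → [18,29),[15,26),[12,23),[9,20); WM=18; [0,11) fires=35 [3,14) fires=43 [6,17) fires=21
i=9 t=20 v=8: → [18,29),[15,26),[12,23); WM=19
i=10 t=13 v=6: DROP (t<19-2); WM=19
i=11 t=27 v=8: → [27,38),[24,35),[21,32),[18,29); WM=26; [9,20) fires=18 [12,23) fires=14 [15,26) fires=14
i=12 t=30 v=1: → [30,41),[27,38),[24,35),[21,32); WM=29; [18,29) fires=22
i=13 t=30 v=5: → [30,41),[27,38),[24,35),[21,32); WM=29
i=14 t=30 v=7: → [30,41),[27,38),[24,35),[21,32); WM=29
i=15 t=31 v=4: → [30,41),[27,38),[24,35),[21,32); WM=30

10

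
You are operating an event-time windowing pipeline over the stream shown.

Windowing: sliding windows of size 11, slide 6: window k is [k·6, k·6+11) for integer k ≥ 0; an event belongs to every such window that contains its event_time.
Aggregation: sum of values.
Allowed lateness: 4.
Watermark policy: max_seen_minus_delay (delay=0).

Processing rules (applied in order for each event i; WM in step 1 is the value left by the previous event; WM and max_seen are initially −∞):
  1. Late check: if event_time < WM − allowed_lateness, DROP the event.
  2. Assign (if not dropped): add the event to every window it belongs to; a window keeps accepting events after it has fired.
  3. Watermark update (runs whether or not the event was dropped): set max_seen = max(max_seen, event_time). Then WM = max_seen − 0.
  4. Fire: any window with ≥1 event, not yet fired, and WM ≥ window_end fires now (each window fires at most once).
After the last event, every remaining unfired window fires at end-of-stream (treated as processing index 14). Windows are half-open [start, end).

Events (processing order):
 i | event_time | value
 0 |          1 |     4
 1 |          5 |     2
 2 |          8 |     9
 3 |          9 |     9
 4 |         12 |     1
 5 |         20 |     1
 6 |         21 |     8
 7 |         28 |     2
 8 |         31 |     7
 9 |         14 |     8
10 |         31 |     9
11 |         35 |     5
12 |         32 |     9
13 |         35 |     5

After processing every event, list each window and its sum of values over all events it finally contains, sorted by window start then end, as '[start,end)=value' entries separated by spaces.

i=0 t=1 v=4: → [0,11); WM=1
i=1 t=5 v=2: → [0,11); WM=5
i=2 t=8 v=9: → [6,17),[0,11); WM=8
i=3 t=9 v=9: → [6,17),[0,11); WM=9
i=4 t=12 v=1: → [12,23),[6,17); WM=12; [0,11) fires=24
i=5 t=20 v=1: → [18,29),[12,23); WM=20; [6,17) fires=19
i=6 t=21 v=8: → [18,29),[12,23); WM=21
i=7 t=28 v=2: → [24,35),[18,29); WM=28; [12,23) fires=10
i=8 t=31 v=7: → [30,41),[24,35); WM=31; [18,29) fires=11
i=9 t=14 v=8: DROP (t<31-4); WM=31
i=10 t=31 v=9: → [30,41),[24,35); WM=31
i=11 t=35 v=5: → [30,41); WM=35; [24,35) fires=18
i=12 t=32 v=9: → [30,41),[24,35); WM=35
i=13 t=35 v=5: → [30,41); WM=35

[0,11)=24 [6,17)=19 [12,23)=10 [18,29)=11 [24,35)=27 [30,41)=35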